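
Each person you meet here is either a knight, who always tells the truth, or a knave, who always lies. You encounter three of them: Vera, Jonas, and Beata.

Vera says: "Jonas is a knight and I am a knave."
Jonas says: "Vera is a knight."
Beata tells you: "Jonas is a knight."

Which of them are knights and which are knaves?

Consider Vera. Suppose Vera is a knight.
Then Vera's own statement would have to be true, but it can't be — contradiction.
So Vera is a knave.
With that fixed, Jonas's statement is false, so Jonas is a knave.
With that fixed, Beata's statement is false, so Beata is a knave.

Vera: knave, Jonas: knave, Beata: knave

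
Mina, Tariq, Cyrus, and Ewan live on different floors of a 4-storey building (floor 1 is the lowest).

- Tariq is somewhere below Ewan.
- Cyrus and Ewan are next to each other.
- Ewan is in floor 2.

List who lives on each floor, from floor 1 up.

From clue 1: Tariq is in {1,2,3}.
From clues 1–2: Tariq is in {1,2}.
From clues 1–3: Tariq → floor 1, Ewan → floor 2, Cyrus → floor 3, Mina → floor 4.

Tariq, Ewan, Cyrus, Mina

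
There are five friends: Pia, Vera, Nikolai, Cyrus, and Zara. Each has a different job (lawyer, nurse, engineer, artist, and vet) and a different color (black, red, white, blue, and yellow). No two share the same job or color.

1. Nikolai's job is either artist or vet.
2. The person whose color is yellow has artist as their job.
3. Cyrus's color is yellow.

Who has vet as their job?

With clues 1–3, Cyrus, Pia, Vera, and Zara are impossible for the one with job vet.
That leaves Nikolai.

Nikolai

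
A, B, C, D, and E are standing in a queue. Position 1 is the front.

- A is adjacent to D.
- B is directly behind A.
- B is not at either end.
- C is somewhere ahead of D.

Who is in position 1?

C

With clues 1–2, A and B are ruled out for position 1.
With clues 1–4, D and E are ruled out for position 1.
So position 1 is C.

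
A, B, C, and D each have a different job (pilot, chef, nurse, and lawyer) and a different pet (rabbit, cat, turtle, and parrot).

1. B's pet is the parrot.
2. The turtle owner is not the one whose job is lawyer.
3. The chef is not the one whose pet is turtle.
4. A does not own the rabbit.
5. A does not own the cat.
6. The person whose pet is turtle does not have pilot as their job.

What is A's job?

With clues 1–5, chef and lawyer are impossible for A's job.
With clues 1–6, pilot is impossible for A's job.
That leaves nurse.

nurse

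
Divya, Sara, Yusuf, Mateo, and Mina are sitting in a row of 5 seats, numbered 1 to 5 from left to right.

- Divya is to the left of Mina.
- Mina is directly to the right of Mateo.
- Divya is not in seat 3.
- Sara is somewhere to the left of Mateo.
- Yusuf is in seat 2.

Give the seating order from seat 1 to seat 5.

From clue 1: Divya is in {1,2,3,4}.
From clues 1–2: Divya is in {1,2,3}.
From clues 1–3: Divya is in {1,2}.
From clues 1–5: Divya → seat 1, Yusuf → seat 2, Sara → seat 3, Mateo → seat 4, Mina → seat 5.

Divya, Yusuf, Sara, Mateo, Mina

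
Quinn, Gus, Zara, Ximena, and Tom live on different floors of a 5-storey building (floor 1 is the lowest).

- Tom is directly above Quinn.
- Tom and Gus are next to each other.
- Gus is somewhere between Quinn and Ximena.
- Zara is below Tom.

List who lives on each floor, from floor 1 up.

Zara, Quinn, Tom, Gus, Ximena

From clue 1: Quinn is in {1,2,3,4}.
From clues 1–2: Quinn is in {1,2,3}.
From clues 1–3: Quinn is in {1,2}.
From clues 1–4: Zara → floor 1, Quinn → floor 2, Tom → floor 3, Gus → floor 4, Ximena → floor 5.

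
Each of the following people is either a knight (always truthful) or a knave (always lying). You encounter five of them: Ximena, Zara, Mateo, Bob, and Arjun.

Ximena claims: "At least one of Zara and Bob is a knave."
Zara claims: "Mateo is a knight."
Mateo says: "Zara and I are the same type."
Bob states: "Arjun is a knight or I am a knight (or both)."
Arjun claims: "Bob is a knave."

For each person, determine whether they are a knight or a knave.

Ximena: knave, Zara: knight, Mateo: knight, Bob: knight, Arjun: knave

Consider Ximena. Suppose Ximena is a knight.
Then no assignment of the remaining roles makes every statement match its speaker's type — contradiction.
So Ximena is a knave.
Consider Zara. Suppose Zara is a knave.
Then Ximena's statement comes out true, contradicting Ximena being a knave.
So Zara is a knight.
Consider Mateo. Suppose Mateo is a knave.
Then Zara's statement comes out false, contradicting Zara being a knight.
So Mateo is a knight.
Consider Bob. Suppose Bob is a knave.
Then Ximena's statement comes out true, contradicting Ximena being a knave.
So Bob is a knight.
With that fixed, Arjun's statement is false, so Arjun is a knave.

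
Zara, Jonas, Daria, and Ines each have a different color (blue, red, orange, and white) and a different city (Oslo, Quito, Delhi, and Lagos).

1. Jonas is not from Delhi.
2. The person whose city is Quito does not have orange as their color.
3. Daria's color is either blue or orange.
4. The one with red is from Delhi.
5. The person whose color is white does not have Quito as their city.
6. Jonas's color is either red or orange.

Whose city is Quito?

Daria

With clues 1–6, Ines, Jonas, and Zara are impossible for the one with city Quito.
That leaves Daria.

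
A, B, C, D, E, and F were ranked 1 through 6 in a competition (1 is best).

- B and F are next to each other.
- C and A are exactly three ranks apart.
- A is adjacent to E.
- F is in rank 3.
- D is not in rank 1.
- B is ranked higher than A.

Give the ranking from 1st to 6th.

C, B, F, A, E, D

From clues 1–4: F → rank 3.
From clues 1–5: D → rank 6.
From clues 1–6: C → rank 1, B → rank 2, A → rank 4, E → rank 5.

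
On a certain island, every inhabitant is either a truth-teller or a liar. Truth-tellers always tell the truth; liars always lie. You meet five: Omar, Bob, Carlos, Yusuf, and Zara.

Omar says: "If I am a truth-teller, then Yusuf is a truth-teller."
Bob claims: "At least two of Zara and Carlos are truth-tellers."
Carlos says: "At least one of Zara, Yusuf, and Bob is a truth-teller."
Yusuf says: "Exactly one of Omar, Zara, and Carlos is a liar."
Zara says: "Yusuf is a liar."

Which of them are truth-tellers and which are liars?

Consider Omar. Suppose Omar is a liar.
Then Omar's own statement would have to be false, but it can't be — contradiction.
So Omar is a truth-teller.
Consider Bob. Suppose Bob is a truth-teller.
Then no assignment of the remaining roles makes every statement match its speaker's type — contradiction.
So Bob is a liar.
Consider Carlos. Suppose Carlos is a liar.
Then no assignment of the remaining roles makes every statement match its speaker's type — contradiction.
So Carlos is a truth-teller.
Consider Yusuf. Suppose Yusuf is a liar.
Then Omar's statement comes out false, contradicting Omar being a truth-teller.
So Yusuf is a truth-teller.
With that fixed, Zara's statement is false, so Zara is a liar.

Omar: truth-teller, Bob: liar, Carlos: truth-teller, Yusuf: truth-teller, Zara: liar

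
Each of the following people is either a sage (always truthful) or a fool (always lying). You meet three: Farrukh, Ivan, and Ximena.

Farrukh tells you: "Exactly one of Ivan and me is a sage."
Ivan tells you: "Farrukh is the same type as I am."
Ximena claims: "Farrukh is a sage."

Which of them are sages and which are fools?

Farrukh: sage, Ivan: fool, Ximena: sage

Consider Farrukh. Suppose Farrukh is a fool.
Then whichever role Ivan has, Ivan's statement has the wrong truth value — contradiction.
So Farrukh is a sage.
With that fixed, Ximena's statement is true, so Ximena is a sage.
Consider Ivan. Suppose Ivan is a sage.
Then Farrukh's statement comes out false, contradicting Farrukh being a sage.
So Ivan is a fool.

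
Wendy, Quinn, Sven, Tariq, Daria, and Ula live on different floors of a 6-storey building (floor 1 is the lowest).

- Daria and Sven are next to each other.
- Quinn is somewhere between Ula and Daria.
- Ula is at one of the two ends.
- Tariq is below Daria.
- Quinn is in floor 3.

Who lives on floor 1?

With clues 1–2, Quinn is ruled out for floor 1.
With clues 1–4, Daria and Sven are ruled out for floor 1.
With clues 1–5, Tariq and Wendy are ruled out for floor 1.
So floor 1 is Ula.

Ula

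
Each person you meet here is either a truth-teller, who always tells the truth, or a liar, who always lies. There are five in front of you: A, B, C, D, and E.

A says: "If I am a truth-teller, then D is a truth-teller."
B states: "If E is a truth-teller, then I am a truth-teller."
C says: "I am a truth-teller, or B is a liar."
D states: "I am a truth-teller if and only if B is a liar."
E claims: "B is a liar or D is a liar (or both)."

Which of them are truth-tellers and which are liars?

Consider A. Suppose A is a liar.
Then A's own statement would have to be false, but it can't be — contradiction.
So A is a truth-teller.
Consider B. Suppose B is a truth-teller.
Then whichever role D has, D's statement has the wrong truth value — contradiction.
So B is a liar.
With that fixed, C's statement is true, so C is a truth-teller.
With that fixed, E's statement is true, so E is a truth-teller.
Consider D. Suppose D is a liar.
Then A's statement comes out false, contradicting A being a truth-teller.
So D is a truth-teller.

A: truth-teller, B: liar, C: truth-teller, D: truth-teller, E: truth-teller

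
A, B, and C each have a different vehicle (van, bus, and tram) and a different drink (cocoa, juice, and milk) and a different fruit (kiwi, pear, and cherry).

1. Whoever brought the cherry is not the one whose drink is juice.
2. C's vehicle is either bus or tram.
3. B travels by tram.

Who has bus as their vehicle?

With clues 1–3, A and B are impossible for the one with vehicle bus.
That leaves C.

C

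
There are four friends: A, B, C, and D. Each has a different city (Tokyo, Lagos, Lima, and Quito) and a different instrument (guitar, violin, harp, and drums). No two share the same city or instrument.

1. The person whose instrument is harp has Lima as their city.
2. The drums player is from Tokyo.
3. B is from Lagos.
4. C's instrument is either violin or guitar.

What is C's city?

With clues 1–3, Lagos is impossible for C's city.
With clues 1–4, Lima and Tokyo are impossible for C's city.
That leaves Quito.

Quito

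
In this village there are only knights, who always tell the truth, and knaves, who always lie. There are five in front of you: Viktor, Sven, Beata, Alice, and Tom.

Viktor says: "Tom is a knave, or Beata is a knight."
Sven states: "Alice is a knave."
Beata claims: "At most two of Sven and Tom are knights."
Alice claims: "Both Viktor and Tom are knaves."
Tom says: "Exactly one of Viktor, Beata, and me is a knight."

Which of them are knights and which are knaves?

Regardless of anyone's role, Beata's statement is true, so Beata is a knight.
With that fixed, Viktor's statement is true, so Viktor is a knight.
With that fixed, Alice's statement is false, so Alice is a knave.
With that fixed, Tom's statement is false, so Tom is a knave.
With that fixed, Sven's statement is true, so Sven is a knight.

Viktor: knight, Sven: knight, Beata: knight, Alice: knave, Tom: knave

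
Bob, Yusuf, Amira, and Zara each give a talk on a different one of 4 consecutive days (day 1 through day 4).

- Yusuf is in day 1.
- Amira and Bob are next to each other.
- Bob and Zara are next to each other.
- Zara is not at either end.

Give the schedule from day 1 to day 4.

Yusuf, Zara, Bob, Amira

From clue 1: Yusuf → day 1.
From clues 1–2: Zara is in {2,4}.
From clues 1–3: Bob → day 3.
From clues 1–4: Zara → day 2, Amira → day 4.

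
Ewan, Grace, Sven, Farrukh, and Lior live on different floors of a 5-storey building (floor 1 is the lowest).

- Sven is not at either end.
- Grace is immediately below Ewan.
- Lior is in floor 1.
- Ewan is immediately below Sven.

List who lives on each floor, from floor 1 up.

Lior, Grace, Ewan, Sven, Farrukh

From clue 1: Sven is in {2,3,4}.
From clues 1–3: Lior → floor 1.
From clues 1–4: Grace → floor 2, Ewan → floor 3, Sven → floor 4, Farrukh → floor 5.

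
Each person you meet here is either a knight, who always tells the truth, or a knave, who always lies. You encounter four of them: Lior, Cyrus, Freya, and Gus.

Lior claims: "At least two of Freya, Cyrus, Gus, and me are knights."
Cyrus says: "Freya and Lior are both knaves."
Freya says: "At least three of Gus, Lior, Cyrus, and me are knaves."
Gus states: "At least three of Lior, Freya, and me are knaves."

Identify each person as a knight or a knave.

Consider Lior. Suppose Lior is a knight.
Then no assignment of the remaining roles makes every statement match its speaker's type — contradiction.
So Lior is a knave.
Consider Cyrus. Suppose Cyrus is a knight.
Then no assignment of the remaining roles makes every statement match its speaker's type — contradiction.
So Cyrus is a knave.
Consider Freya. Suppose Freya is a knave.
Then Cyrus's statement comes out true, contradicting Cyrus being a knave.
So Freya is a knight.
With that fixed, Gus's statement is false, so Gus is a knave.

Lior: knave, Cyrus: knave, Freya: knight, Gus: knave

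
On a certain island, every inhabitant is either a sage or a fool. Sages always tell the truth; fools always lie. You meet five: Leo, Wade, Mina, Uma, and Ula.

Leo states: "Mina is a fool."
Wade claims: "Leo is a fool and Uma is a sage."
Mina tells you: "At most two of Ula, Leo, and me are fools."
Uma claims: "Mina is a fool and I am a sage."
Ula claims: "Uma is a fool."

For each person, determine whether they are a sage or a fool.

Consider Leo. Suppose Leo is a sage.
Then no assignment of the remaining roles makes every statement match its speaker's type — contradiction.
So Leo is a fool.
Consider Wade. Suppose Wade is a sage.
Then no assignment of the remaining roles makes every statement match its speaker's type — contradiction.
So Wade is a fool.
Consider Mina. Suppose Mina is a fool.
Then Leo's statement comes out true, contradicting Leo being a fool.
So Mina is a sage.
With that fixed, Uma's statement is false, so Uma is a fool.
With that fixed, Ula's statement is true, so Ula is a sage.

Leo: fool, Wade: fool, Mina: sage, Uma: fool, Ula: sage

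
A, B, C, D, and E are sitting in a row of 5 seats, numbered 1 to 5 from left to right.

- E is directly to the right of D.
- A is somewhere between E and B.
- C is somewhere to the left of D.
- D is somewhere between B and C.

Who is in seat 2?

D

With clues 1–3, E is ruled out for seat 2.
With clues 1–4, A, B, and C are ruled out for seat 2.
So seat 2 is D.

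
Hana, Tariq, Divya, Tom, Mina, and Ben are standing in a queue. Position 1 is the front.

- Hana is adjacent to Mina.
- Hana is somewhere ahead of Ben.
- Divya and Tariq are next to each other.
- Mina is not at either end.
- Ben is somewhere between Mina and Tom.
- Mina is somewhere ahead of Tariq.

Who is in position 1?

With clues 1–2, Ben is ruled out for position 1.
With clues 1–4, Mina is ruled out for position 1.
With clues 1–5, Tom is ruled out for position 1.
With clues 1–6, Divya and Tariq are ruled out for position 1.
So position 1 is Hana.

Hana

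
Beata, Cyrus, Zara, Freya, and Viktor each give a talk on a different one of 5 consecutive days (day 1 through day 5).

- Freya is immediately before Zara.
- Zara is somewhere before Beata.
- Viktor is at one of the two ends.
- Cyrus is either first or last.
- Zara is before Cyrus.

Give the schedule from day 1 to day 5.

Viktor, Freya, Zara, Beata, Cyrus

From clue 1: Zara is in {2,3,4,5}.
From clues 1–2: Beata is in {3,4,5}.
From clues 1–3: Viktor is in {1,5}.
From clues 1–4: Freya → day 2, Zara → day 3, Beata → day 4.
From clues 1–5: Viktor → day 1, Cyrus → day 5.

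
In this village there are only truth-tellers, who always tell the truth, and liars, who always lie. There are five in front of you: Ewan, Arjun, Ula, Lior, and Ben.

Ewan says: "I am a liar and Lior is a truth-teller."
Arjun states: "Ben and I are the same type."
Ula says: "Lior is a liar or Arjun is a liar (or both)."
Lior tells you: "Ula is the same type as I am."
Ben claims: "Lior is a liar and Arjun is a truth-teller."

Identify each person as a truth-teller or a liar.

Ewan: liar, Arjun: truth-teller, Ula: truth-teller, Lior: liar, Ben: truth-teller

Consider Ewan. Suppose Ewan is a truth-teller.
Then Ewan's own statement would have to be true, but it can't be — contradiction.
So Ewan is a liar.
Consider Arjun. Suppose Arjun is a liar.
Then no assignment of the remaining roles makes every statement match its speaker's type — contradiction.
So Arjun is a truth-teller.
Consider Ula. Suppose Ula is a liar.
Then whichever role Lior has, Lior's statement has the wrong truth value — contradiction.
So Ula is a truth-teller.
Consider Lior. Suppose Lior is a truth-teller.
Then Ewan's statement comes out true, contradicting Ewan being a liar.
So Lior is a liar.
With that fixed, Ben's statement is true, so Ben is a truth-teller.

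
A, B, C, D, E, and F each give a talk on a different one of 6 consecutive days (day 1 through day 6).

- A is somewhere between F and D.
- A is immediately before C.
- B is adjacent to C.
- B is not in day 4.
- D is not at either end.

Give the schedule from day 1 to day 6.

From clue 1: A is in {2,3,4,5}.
From clues 1–2: A is in {2,3,4}.
From clues 1–3: A is in {2,3}.
From clues 1–4: A → day 3, C → day 4, B → day 5.
From clues 1–5: E → day 1, D → day 2, F → day 6.

E, D, A, C, B, F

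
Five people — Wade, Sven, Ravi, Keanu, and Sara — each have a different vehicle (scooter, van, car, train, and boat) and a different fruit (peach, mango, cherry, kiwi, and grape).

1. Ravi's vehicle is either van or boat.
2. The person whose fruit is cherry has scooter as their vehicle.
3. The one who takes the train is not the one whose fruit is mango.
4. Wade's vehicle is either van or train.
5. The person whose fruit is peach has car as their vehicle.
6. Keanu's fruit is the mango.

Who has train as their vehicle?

Clue 1 rules out Ravi for the one with vehicle train.
With clues 1–6, Keanu, Sara, and Sven are impossible for the one with vehicle train.
That leaves Wade.

Wade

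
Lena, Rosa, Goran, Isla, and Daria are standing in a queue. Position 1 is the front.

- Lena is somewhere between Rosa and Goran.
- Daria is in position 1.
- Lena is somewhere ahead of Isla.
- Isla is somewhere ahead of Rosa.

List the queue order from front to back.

Daria, Goran, Lena, Isla, Rosa

From clue 1: Lena is in {2,3,4}.
From clues 1–2: Daria → position 1.
From clues 1–3: Lena → position 3.
From clues 1–4: Goran → position 2, Isla → position 4, Rosa → position 5.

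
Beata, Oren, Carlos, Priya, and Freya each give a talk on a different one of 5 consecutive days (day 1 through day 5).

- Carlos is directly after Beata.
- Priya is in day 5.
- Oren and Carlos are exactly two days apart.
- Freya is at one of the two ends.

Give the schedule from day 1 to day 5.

From clue 1: Beata is in {1,2,3,4}.
From clues 1–2: Priya → day 5.
From clues 1–3: Beata is in {1,2,3}.
From clues 1–4: Freya → day 1, Oren → day 2, Beata → day 3, Carlos → day 4.

Freya, Oren, Beata, Carlos, Priya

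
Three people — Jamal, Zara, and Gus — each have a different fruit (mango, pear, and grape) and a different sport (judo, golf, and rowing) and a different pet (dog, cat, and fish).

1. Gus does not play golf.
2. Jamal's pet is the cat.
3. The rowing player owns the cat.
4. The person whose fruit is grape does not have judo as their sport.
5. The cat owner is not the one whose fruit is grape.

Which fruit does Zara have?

With clues 1–5, mango and pear are impossible for Zara's fruit.
That leaves grape.

grape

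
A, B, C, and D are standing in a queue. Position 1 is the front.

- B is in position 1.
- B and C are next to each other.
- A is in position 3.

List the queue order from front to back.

B, C, A, D

From clue 1: B → position 1.
From clues 1–2: C → position 2.
From clues 1–3: A → position 3, D → position 4.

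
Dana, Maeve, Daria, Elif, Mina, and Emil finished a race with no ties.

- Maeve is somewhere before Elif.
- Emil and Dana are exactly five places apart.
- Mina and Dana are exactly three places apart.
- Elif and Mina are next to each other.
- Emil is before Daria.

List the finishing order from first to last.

Emil, Maeve, Mina, Elif, Daria, Dana

From clue 1: Maeve is in {1,2,3,4,5}.
From clues 1–2: Dana is in {1,6}.
From clues 1–5: Emil → place 1, Maeve → place 2, Mina → place 3, Elif → place 4, Daria → place 5, Dana → place 6.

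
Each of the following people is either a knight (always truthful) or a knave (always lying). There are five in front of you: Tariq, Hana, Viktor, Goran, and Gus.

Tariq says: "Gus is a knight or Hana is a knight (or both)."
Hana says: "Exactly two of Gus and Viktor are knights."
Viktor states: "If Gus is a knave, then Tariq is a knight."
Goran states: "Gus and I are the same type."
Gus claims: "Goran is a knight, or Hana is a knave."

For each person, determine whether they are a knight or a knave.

Consider Tariq. Suppose Tariq is a knave.
Then no assignment of the remaining roles makes every statement match its speaker's type — contradiction.
So Tariq is a knight.
With that fixed, Viktor's statement is true, so Viktor is a knight.
Consider Hana. Suppose Hana is a knave.
Then no assignment of the remaining roles makes every statement match its speaker's type — contradiction.
So Hana is a knight.
Consider Goran. Suppose Goran is a knave.
Then no assignment of the remaining roles makes every statement match its speaker's type — contradiction.
So Goran is a knight.
With that fixed, Gus's statement is true, so Gus is a knight.

Tariq: knight, Hana: knight, Viktor: knight, Goran: knight, Gus: knight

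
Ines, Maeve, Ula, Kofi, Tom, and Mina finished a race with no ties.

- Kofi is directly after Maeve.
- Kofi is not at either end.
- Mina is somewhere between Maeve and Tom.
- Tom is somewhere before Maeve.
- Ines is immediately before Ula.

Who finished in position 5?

With clues 1–2, Maeve is ruled out for place 5.
With clues 1–4, Mina and Tom are ruled out for place 5.
With clues 1–5, Kofi and Ula are ruled out for place 5.
So place 5 is Ines.

Ines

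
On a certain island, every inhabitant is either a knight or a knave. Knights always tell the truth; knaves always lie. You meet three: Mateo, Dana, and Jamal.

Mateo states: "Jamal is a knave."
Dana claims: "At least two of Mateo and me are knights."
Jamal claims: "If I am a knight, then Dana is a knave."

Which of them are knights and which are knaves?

Consider Mateo. Suppose Mateo is a knight.
Then no assignment of the remaining roles makes every statement match its speaker's type — contradiction.
So Mateo is a knave.
With that fixed, Dana's statement is false, so Dana is a knave.
With that fixed, Jamal's statement is true, so Jamal is a knight.

Mateo: knave, Dana: knave, Jamal: knight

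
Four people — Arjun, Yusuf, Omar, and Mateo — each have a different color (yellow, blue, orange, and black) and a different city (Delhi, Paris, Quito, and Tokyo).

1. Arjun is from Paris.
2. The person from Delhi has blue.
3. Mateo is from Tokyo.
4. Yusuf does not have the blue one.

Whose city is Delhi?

Omar

Clue 1 rules out Arjun for the one with city Delhi.
With clues 1–3, Mateo is impossible for the one with city Delhi.
With clues 1–4, Yusuf is impossible for the one with city Delhi.
That leaves Omar.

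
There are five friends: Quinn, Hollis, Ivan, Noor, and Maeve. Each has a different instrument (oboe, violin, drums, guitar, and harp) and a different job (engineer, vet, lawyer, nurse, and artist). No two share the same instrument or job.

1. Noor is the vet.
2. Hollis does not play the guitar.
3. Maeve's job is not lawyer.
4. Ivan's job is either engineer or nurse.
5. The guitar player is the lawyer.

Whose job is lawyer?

Quinn

Clue 1 rules out Noor for the one with job lawyer.
With clues 1–3, Maeve is impossible for the one with job lawyer.
With clues 1–4, Ivan is impossible for the one with job lawyer.
With clues 1–5, Hollis is impossible for the one with job lawyer.
That leaves Quinn.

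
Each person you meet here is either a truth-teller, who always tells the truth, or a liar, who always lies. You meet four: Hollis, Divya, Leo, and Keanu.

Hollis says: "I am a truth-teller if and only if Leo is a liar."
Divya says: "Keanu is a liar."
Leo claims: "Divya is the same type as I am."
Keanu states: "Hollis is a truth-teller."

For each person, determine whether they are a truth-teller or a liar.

Consider Hollis. Suppose Hollis is a truth-teller.
Then no assignment of the remaining roles makes every statement match its speaker's type — contradiction.
So Hollis is a liar.
With that fixed, Keanu's statement is false, so Keanu is a liar.
With that fixed, Divya's statement is true, so Divya is a truth-teller.
Consider Leo. Suppose Leo is a truth-teller.
Then Hollis's statement comes out true, contradicting Hollis being a liar.
So Leo is a liar.

Hollis: liar, Divya: truth-teller, Leo: liar, Keanu: liar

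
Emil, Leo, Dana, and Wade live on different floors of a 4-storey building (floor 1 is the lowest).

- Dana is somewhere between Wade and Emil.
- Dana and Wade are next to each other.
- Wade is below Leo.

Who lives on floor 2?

Dana

With clues 1–3, Emil, Leo, and Wade are ruled out for floor 2.
So floor 2 is Dana.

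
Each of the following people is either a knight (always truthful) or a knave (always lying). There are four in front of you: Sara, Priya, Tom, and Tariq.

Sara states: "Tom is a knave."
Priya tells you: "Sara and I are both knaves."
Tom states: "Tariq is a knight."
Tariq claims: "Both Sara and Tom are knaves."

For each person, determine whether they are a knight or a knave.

Sara: knight, Priya: knave, Tom: knave, Tariq: knave

Consider Sara. Suppose Sara is a knave.
Then whichever role Priya has, Priya's statement has the wrong truth value — contradiction.
So Sara is a knight.
With that fixed, Priya's statement is false, so Priya is a knave.
With that fixed, Tariq's statement is false, so Tariq is a knave.
With that fixed, Tom's statement is false, so Tom is a knave.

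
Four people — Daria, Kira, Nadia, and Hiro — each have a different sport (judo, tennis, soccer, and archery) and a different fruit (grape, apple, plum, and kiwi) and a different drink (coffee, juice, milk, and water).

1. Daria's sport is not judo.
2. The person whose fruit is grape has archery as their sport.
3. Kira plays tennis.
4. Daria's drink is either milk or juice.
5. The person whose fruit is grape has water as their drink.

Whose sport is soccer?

With clues 1–3, Kira is impossible for the one with sport soccer.
With clues 1–5, Hiro and Nadia are impossible for the one with sport soccer.
That leaves Daria.

Daria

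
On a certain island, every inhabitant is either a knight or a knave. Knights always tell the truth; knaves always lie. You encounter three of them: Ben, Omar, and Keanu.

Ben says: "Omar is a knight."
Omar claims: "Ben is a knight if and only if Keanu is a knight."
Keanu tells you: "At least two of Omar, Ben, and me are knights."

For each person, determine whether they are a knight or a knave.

Consider Ben. Suppose Ben is a knave.
Then no assignment of the remaining roles makes every statement match its speaker's type — contradiction.
So Ben is a knight.
Consider Omar. Suppose Omar is a knave.
Then Ben's statement comes out false, contradicting Ben being a knight.
So Omar is a knight.
With that fixed, Keanu's statement is true, so Keanu is a knight.

Ben: knight, Omar: knight, Keanu: knight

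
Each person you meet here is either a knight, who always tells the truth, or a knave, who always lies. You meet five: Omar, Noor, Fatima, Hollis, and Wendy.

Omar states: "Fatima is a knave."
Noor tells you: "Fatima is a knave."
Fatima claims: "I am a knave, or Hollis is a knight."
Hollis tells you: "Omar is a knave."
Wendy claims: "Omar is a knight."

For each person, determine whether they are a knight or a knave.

Omar: knave, Noor: knave, Fatima: knight, Hollis: knight, Wendy: knave

Consider Omar. Suppose Omar is a knight.
Then no assignment of the remaining roles makes every statement match its speaker's type — contradiction.
So Omar is a knave.
With that fixed, Hollis's statement is true, so Hollis is a knight.
With that fixed, Wendy's statement is false, so Wendy is a knave.
With that fixed, Fatima's statement is true, so Fatima is a knight.
With that fixed, Noor's statement is false, so Noor is a knave.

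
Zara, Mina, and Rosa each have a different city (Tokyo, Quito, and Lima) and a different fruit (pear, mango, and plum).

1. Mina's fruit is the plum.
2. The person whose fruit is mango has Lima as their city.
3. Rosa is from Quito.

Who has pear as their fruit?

Clue 1 rules out Mina for the one with fruit pear.
With clues 1–3, Zara is impossible for the one with fruit pear.
That leaves Rosa.

Rosa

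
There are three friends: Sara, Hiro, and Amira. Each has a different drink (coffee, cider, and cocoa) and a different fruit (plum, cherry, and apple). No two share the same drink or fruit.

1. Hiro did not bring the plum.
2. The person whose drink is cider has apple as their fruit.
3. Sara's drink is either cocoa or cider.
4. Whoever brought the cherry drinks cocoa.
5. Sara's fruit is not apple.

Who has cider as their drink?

Hiro

With clues 1–4, Amira is impossible for the one with drink cider.
With clues 1–5, Sara is impossible for the one with drink cider.
That leaves Hiro.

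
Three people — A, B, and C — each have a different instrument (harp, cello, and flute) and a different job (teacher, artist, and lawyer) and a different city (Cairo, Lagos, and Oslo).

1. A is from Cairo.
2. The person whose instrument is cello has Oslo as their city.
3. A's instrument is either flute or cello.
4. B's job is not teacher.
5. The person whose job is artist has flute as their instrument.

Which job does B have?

With clues 1–4, teacher is impossible for B's job.
With clues 1–5, artist is impossible for B's job.
That leaves lawyer.

lawyer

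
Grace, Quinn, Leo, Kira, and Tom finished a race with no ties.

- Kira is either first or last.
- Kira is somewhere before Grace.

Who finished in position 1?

Kira

With clues 1–2, Grace, Leo, Quinn, and Tom are ruled out for place 1.
So place 1 is Kira.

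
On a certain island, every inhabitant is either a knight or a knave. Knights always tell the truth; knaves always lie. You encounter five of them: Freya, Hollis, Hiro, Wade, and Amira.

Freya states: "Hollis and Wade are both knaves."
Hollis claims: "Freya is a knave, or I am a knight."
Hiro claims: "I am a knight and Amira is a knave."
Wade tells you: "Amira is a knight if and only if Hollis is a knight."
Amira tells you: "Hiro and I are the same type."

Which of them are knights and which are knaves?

Consider Freya. Suppose Freya is a knight.
Then no assignment of the remaining roles makes every statement match its speaker's type — contradiction.
So Freya is a knave.
With that fixed, Hollis's statement is true, so Hollis is a knight.
Consider Hiro. Suppose Hiro is a knave.
Then whichever role Amira has, Amira's statement has the wrong truth value — contradiction.
So Hiro is a knight.
Consider Wade. Suppose Wade is a knight.
Then no assignment of the remaining roles makes every statement match its speaker's type — contradiction.
So Wade is a knave.
Consider Amira. Suppose Amira is a knight.
Then Hiro's statement comes out false, contradicting Hiro being a knight.
So Amira is a knave.

Freya: knave, Hollis: knight, Hiro: knight, Wade: knave, Amira: knave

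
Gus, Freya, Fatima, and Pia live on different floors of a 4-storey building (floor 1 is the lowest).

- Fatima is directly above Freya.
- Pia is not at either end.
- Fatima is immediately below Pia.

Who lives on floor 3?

Pia

With clues 1–2, Fatima and Gus are ruled out for floor 3.
With clues 1–3, Freya is ruled out for floor 3.
So floor 3 is Pia.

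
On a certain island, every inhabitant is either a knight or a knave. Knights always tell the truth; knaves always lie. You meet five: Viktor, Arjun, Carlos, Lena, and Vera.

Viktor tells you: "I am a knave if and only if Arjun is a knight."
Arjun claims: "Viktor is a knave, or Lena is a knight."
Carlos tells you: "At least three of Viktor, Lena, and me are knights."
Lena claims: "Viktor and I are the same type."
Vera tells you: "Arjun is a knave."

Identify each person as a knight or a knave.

Viktor: knight, Arjun: knave, Carlos: knave, Lena: knave, Vera: knight

Consider Viktor. Suppose Viktor is a knave.
Then whichever role Lena has, Lena's statement has the wrong truth value — contradiction.
So Viktor is a knight.
Consider Arjun. Suppose Arjun is a knight.
Then Viktor's statement comes out false, contradicting Viktor being a knight.
So Arjun is a knave.
With that fixed, Vera's statement is true, so Vera is a knight.
Consider Carlos. Suppose Carlos is a knight.
Then no assignment of the remaining roles makes every statement match its speaker's type — contradiction.
So Carlos is a knave.
Consider Lena. Suppose Lena is a knight.
Then Arjun's statement comes out true, contradicting Arjun being a knave.
So Lena is a knave.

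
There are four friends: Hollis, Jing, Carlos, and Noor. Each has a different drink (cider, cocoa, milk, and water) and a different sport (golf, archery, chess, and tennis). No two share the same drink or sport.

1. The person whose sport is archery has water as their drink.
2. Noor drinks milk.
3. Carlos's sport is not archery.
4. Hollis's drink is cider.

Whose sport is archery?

With clues 1–2, Noor is impossible for the one with sport archery.
With clues 1–3, Carlos is impossible for the one with sport archery.
With clues 1–4, Hollis is impossible for the one with sport archery.
That leaves Jing.

Jing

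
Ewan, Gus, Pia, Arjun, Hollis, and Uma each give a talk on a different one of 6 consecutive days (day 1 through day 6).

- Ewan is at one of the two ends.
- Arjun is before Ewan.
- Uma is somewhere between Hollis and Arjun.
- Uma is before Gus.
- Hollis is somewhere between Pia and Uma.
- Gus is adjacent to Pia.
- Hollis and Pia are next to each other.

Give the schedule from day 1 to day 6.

Arjun, Uma, Hollis, Pia, Gus, Ewan

From clue 1: Ewan is in {1,6}.
From clues 1–2: Ewan → day 6.
From clues 1–3: Uma is in {2,3,4}.
From clues 1–4: Uma is in {2,3}.
From clues 1–6: Arjun → day 1, Uma → day 2, Hollis → day 3.
From clues 1–7: Pia → day 4, Gus → day 5.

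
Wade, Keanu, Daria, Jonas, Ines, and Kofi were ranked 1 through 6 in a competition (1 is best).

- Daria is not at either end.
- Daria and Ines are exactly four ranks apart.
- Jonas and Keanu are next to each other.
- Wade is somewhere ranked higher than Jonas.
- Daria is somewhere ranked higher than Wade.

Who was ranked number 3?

With clues 1–2, Daria and Ines are ruled out for rank 3.
With clues 1–5, Jonas, Keanu, and Kofi are ruled out for rank 3.
So rank 3 is Wade.

Wade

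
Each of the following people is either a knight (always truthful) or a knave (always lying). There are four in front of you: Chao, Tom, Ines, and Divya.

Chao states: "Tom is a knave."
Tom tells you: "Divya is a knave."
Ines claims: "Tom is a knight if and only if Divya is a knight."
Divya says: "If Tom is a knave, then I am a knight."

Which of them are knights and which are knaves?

Chao: knight, Tom: knave, Ines: knave, Divya: knight

Consider Chao. Suppose Chao is a knave.
Then no assignment of the remaining roles makes every statement match its speaker's type — contradiction.
So Chao is a knight.
Consider Tom. Suppose Tom is a knight.
Then Chao's statement comes out false, contradicting Chao being a knight.
So Tom is a knave.
Consider Ines. Suppose Ines is a knight.
Then no assignment of the remaining roles makes every statement match its speaker's type — contradiction.
So Ines is a knave.
Consider Divya. Suppose Divya is a knave.
Then Tom's statement comes out true, contradicting Tom being a knave.
So Divya is a knight.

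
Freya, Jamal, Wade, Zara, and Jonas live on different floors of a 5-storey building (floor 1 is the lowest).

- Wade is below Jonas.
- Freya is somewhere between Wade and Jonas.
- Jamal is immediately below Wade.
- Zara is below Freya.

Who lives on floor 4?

With clues 1–2, Wade is ruled out for floor 4.
With clues 1–3, Jamal is ruled out for floor 4.
With clues 1–4, Jonas and Zara are ruled out for floor 4.
So floor 4 is Freya.

Freya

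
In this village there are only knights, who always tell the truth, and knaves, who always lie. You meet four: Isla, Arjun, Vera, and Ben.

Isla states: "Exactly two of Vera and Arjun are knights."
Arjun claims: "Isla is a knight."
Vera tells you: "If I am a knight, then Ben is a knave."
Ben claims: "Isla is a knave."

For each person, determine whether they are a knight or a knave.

Isla: knight, Arjun: knight, Vera: knight, Ben: knave

Consider Isla. Suppose Isla is a knave.
Then no assignment of the remaining roles makes every statement match its speaker's type — contradiction.
So Isla is a knight.
With that fixed, Arjun's statement is true, so Arjun is a knight.
With that fixed, Ben's statement is false, so Ben is a knave.
With that fixed, Vera's statement is true, so Vera is a knight.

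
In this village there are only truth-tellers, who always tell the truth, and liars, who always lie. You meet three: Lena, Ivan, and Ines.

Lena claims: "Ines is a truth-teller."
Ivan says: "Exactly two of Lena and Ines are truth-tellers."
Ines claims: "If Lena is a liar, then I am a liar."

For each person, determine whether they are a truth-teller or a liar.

Consider Lena. Suppose Lena is a liar.
Then whichever role Ines has, Ines's statement has the wrong truth value — contradiction.
So Lena is a truth-teller.
With that fixed, Ines's statement is true, so Ines is a truth-teller.
With that fixed, Ivan's statement is true, so Ivan is a truth-teller.

Lena: truth-teller, Ivan: truth-teller, Ines: truth-teller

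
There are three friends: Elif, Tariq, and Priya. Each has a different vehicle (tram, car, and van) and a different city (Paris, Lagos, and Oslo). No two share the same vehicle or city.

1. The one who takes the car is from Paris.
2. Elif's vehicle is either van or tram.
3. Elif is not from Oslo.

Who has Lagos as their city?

With clues 1–3, Priya and Tariq are impossible for the one with city Lagos.
That leaves Elif.

Elif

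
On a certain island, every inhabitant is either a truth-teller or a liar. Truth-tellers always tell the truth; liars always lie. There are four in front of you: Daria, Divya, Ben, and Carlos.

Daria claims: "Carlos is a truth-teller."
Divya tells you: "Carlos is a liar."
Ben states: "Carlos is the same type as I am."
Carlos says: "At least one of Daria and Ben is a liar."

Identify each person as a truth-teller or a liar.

Consider Daria. Suppose Daria is a liar.
Then no assignment of the remaining roles makes every statement match its speaker's type — contradiction.
So Daria is a truth-teller.
Consider Divya. Suppose Divya is a truth-teller.
Then no assignment of the remaining roles makes every statement match its speaker's type — contradiction.
So Divya is a liar.
Consider Ben. Suppose Ben is a truth-teller.
Then no assignment of the remaining roles makes every statement match its speaker's type — contradiction.
So Ben is a liar.
With that fixed, Carlos's statement is true, so Carlos is a truth-teller.

Daria: truth-teller, Divya: liar, Ben: liar, Carlos: truth-teller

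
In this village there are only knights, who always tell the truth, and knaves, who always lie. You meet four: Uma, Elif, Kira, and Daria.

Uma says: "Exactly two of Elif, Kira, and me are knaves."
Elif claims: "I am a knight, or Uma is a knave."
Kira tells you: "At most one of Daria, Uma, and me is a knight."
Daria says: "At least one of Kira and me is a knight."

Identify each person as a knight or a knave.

Uma: knight, Elif: knave, Kira: knave, Daria: knight

Consider Uma. Suppose Uma is a knave.
Then no assignment of the remaining roles makes every statement match its speaker's type — contradiction.
So Uma is a knight.
Consider Elif. Suppose Elif is a knight.
Then Uma's statement comes out false, contradicting Uma being a knight.
So Elif is a knave.
Consider Kira. Suppose Kira is a knight.
Then Uma's statement comes out false, contradicting Uma being a knight.
So Kira is a knave.
Consider Daria. Suppose Daria is a knave.
Then Kira's statement comes out true, contradicting Kira being a knave.
So Daria is a knight.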